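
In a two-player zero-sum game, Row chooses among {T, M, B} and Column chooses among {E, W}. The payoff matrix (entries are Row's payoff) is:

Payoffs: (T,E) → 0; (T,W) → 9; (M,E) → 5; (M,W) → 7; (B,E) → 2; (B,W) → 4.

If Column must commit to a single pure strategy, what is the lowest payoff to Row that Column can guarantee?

5

Column maxima: E → 5, W → 9.
The smallest of these is 5.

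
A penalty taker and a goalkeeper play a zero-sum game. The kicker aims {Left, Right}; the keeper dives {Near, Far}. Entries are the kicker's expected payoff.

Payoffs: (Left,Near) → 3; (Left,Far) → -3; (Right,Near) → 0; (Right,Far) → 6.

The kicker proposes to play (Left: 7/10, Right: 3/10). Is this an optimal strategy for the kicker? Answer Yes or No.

Against Near this mix gives (7/10)·3 + (3/10)·0 = 21/10.
Against Far this mix gives (7/10)·(-3) + (3/10)·6 = -3/10.
The keeper will play Far, holding the kicker to -3/10. Shifting weight toward the row that does better against Far would raise this floor (the equalizing mix achieves 3/2 against both Far and Near), so the proposed strategy is not optimal.

No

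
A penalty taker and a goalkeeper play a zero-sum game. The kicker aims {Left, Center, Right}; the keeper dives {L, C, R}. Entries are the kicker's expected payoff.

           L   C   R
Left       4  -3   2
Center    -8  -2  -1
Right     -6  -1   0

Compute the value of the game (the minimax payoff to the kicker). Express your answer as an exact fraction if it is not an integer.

Row minima: Left → -3, Center → -8, Right → -6; maximin = -3.
Column maxima: L → 4, C → -1, R → 2; minimax = -1.
-3 ≠ -1, so there is no saddle point; optimal play is mixed.
Center is strictly dominated by Right, so the kicker never plays it.
R is strictly dominated by C (it gives the kicker strictly more in every row), so the keeper never plays it.
On the remaining 2×2 (Left, Right vs L, C):
Let the kicker play Left with probability p. Expected payoff against L: 4p + (-6)(1−p) = 10p − 6; against C: (-3)p + (-1)(1−p) = −2p − 1.
Setting these equal: 10p − 6 = −2p − 1 ⇒ 12p = 5 ⇒ p = 5/12, and the value is (10)·(5/12) − 6 = -11/6.
For the keeper: with q = P(L), equating Left's and Right's payoffs gives 7q − 3 = −5q − 1 ⇒ q = 1/6.

-11/6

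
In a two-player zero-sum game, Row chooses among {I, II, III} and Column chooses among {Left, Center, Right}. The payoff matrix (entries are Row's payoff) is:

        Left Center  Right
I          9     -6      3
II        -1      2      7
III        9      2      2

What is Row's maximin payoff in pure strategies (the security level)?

2

Row minima: I → -6, II → -1, III → 2.
The best of these is 2.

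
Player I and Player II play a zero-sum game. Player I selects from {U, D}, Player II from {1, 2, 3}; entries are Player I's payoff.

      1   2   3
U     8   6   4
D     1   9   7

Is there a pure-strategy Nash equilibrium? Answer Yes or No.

Row minima: U → 4, D → 1; maximin = 4.
Column maxima: 1 → 8, 2 → 9, 3 → 7; minimax = 7.
4 ≠ 7, so no pure-strategy equilibrium exists.

No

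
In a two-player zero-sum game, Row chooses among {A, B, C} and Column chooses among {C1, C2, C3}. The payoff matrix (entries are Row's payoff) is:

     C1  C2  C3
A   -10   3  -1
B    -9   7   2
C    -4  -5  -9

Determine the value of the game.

Row minima: A → -10, B → -9, C → -9; maximin = -9.
Column maxima: C1 → -4, C2 → 7, C3 → 2; minimax = -4.
-9 ≠ -4, so there is no saddle point; optimal play is mixed.
A is strictly dominated by B, so Row never plays it.
C2 is strictly dominated by C3 (it gives Row strictly more in every row), so Column never plays it.
On the remaining 2×2 (B, C vs C1, C3):
Let Row play B with probability p. Expected payoff against C1: (-9)p + (-4)(1−p) = −5p − 4; against C3: 2p + (-9)(1−p) = 11p − 9.
Setting these equal: −5p − 4 = 11p − 9 ⇒ −16p = -5 ⇒ p = 5/16, and the value is (-5)·(5/16) − 4 = -89/16.
For Column: with q = P(C1), equating B's and C's payoffs gives −11q + 2 = 5q − 9 ⇒ q = 11/16.

-89/16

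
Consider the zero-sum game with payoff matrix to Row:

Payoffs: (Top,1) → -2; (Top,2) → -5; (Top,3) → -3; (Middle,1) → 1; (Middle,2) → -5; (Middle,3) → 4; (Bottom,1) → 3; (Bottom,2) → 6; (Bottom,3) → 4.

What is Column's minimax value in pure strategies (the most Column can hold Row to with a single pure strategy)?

Column maxima: 1 → 3, 2 → 6, 3 → 4.
The smallest of these is 3.

3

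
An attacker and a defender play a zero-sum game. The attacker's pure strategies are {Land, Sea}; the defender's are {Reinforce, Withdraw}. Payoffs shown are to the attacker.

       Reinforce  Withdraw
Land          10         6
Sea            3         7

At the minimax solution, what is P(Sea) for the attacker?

Row minima: Land → 6, Sea → 3; maximin = 6.
Column maxima: Reinforce → 10, Withdraw → 7; minimax = 7.
6 ≠ 7, so there is no saddle point; optimal play is mixed.
Let the attacker play Land with probability p. Expected payoff against Reinforce: 10p + 3(1−p) = 7p + 3; against Withdraw: 6p + 7(1−p) = −p + 7.
Setting these equal: 7p + 3 = −p + 7 ⇒ 8p = 4 ⇒ p = 1/2, and the value is (7)·(1/2) + 3 = 13/2.
For the defender: with q = P(Reinforce), equating Land's and Sea's payoffs gives 4q + 6 = −4q + 7 ⇒ q = 1/8.

1/2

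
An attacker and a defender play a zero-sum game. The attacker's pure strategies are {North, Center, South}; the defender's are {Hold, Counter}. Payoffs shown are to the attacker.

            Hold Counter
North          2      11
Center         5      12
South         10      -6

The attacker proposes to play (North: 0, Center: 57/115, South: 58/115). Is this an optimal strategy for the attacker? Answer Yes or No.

No

Against Hold this mix gives (57/115)·5 + (58/115)·10 = 173/23.
Against Counter this mix gives (57/115)·12 + (58/115)·(-6) = 336/115.
The defender will play Counter, holding the attacker to 336/115. Shifting weight toward the row that does better against Counter would raise this floor (the equalizing mix achieves 150/23 against both Counter and Hold), so the proposed strategy is not optimal.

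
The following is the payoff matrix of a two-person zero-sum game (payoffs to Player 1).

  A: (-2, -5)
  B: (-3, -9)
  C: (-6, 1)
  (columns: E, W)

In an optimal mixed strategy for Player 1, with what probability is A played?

7/10

Row minima: A → -5, B → -9, C → -6; maximin = -5.
Column maxima: E → -2, W → 1; minimax = -2.
-5 ≠ -2, so there is no saddle point; optimal play is mixed.
B is strictly dominated by A, so Player 1 never plays it.
On the remaining 2×2 (A, C vs E, W):
Let Player 1 play A with probability p. Expected payoff against E: (-2)p + (-6)(1−p) = 4p − 6; against W: (-5)p + 1(1−p) = −6p + 1.
Setting these equal: 4p − 6 = −6p + 1 ⇒ 10p = 7 ⇒ p = 7/10, and the value is (4)·(7/10) − 6 = -16/5.
For Player 2: with q = P(E), equating A's and C's payoffs gives 3q − 5 = −7q + 1 ⇒ q = 3/5.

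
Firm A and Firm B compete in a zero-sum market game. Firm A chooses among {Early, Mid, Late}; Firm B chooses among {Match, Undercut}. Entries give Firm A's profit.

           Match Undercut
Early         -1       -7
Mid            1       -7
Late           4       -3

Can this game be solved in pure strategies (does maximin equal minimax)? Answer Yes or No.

Row minima: Early → -7, Mid → -7, Late → -3; maximin = -3.
Column maxima: Match → 4, Undercut → -3; minimax = -3.
maximin = minimax = -3, so a saddle point exists.

Yes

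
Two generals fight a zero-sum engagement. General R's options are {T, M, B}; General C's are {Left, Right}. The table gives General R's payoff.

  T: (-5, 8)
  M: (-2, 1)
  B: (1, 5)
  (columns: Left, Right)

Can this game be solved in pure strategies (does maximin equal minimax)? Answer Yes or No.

Yes

Row minima: T → -5, M → -2, B → 1; maximin = 1.
Column maxima: Left → 1, Right → 8; minimax = 1.
maximin = minimax = 1, so a saddle point exists.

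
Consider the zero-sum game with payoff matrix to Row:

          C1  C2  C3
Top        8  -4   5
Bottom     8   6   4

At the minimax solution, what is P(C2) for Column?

1/11

Row minima: Top → -4, Bottom → 4; maximin = 4.
Column maxima: C1 → 8, C2 → 6, C3 → 5; minimax = 5.
4 ≠ 5, so there is no saddle point; optimal play is mixed.
C1 is strictly dominated by C2 (it gives Row strictly more in every row), so Column never plays it.
On the remaining 2×2 (Top, Bottom vs C2, C3):
Let Row play Top with probability p. Expected payoff against C2: (-4)p + 6(1−p) = −10p + 6; against C3: 5p + 4(1−p) = p + 4.
Setting these equal: −10p + 6 = p + 4 ⇒ −11p = -2 ⇒ p = 2/11, and the value is (-10)·(2/11) + 6 = 46/11.
For Column: with q = P(C2), equating Top's and Bottom's payoffs gives −9q + 5 = 2q + 4 ⇒ q = 1/11.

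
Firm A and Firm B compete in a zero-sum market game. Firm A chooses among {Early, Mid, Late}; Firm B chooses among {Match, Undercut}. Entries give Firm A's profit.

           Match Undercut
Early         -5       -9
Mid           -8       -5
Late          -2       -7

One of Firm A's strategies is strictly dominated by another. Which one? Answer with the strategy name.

Early

Late gives a strictly higher payoff than Early against every column: -2 > -5, -7 > -9.
So Early is strictly dominated and Firm A never plays it.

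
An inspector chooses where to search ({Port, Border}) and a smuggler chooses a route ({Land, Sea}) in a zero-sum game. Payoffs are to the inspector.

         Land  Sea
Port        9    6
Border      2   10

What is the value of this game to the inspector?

Row minima: Port → 6, Border → 2; maximin = 6.
Column maxima: Land → 9, Sea → 10; minimax = 9.
6 ≠ 9, so there is no saddle point; optimal play is mixed.
Let the inspector play Port with probability p. Expected payoff against Land: 9p + 2(1−p) = 7p + 2; against Sea: 6p + 10(1−p) = −4p + 10.
Setting these equal: 7p + 2 = −4p + 10 ⇒ 11p = 8 ⇒ p = 8/11, and the value is (7)·(8/11) + 2 = 78/11.
For the smuggler: with q = P(Land), equating Port's and Border's payoffs gives 3q + 6 = −8q + 10 ⇒ q = 4/11.

78/11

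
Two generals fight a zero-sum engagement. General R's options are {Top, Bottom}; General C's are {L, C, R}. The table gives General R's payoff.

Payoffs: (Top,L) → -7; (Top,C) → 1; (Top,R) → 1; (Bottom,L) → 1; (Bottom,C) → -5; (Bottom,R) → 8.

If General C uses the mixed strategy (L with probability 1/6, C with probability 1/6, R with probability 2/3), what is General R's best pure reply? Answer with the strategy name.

Bottom

Expected payoff of Top: (1/6)·(-7) + (1/6)·1 + (2/3)·1 = -1/3.
Expected payoff of Bottom: (1/6)·1 + (1/6)·(-5) + (2/3)·8 = 14/3.
The largest is 14/3, so General R's best response is Bottom.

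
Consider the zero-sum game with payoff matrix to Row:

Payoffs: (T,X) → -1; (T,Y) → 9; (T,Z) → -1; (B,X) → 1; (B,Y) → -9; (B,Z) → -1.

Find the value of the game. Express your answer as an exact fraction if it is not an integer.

Row minima: T → -1, B → -9; maximin = -1.
Column maxima: X → 1, Y → 9, Z → -1; minimax = -1.
Since maximin = minimax = -1, there is a saddle point and the value is -1.

-1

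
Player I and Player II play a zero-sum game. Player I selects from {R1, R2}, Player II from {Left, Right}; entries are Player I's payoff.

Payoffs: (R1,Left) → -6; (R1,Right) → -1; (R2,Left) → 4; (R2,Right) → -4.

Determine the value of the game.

Row minima: R1 → -6, R2 → -4; maximin = -4.
Column maxima: Left → 4, Right → -1; minimax = -1.
-4 ≠ -1, so there is no saddle point; optimal play is mixed.
Let Player I play R1 with probability p. Expected payoff against Left: (-6)p + 4(1−p) = −10p + 4; against Right: (-1)p + (-4)(1−p) = 3p − 4.
Setting these equal: −10p + 4 = 3p − 4 ⇒ −13p = -8 ⇒ p = 8/13, and the value is (-10)·(8/13) + 4 = -28/13.
For Player II: with q = P(Left), equating R1's and R2's payoffs gives −5q − 1 = 8q − 4 ⇒ q = 3/13.

-28/13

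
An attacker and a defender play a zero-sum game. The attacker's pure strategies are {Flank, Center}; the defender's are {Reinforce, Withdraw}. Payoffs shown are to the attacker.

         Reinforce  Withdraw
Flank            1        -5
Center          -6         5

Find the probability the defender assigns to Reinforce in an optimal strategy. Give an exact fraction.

10/17

Row minima: Flank → -5, Center → -6; maximin = -5.
Column maxima: Reinforce → 1, Withdraw → 5; minimax = 1.
-5 ≠ 1, so there is no saddle point; optimal play is mixed.
Let the attacker play Flank with probability p. Expected payoff against Reinforce: 1p + (-6)(1−p) = 7p − 6; against Withdraw: (-5)p + 5(1−p) = −10p + 5.
Setting these equal: 7p − 6 = −10p + 5 ⇒ 17p = 11 ⇒ p = 11/17, and the value is (7)·(11/17) − 6 = -25/17.
For the defender: with q = P(Reinforce), equating Flank's and Center's payoffs gives 6q − 5 = −11q + 5 ⇒ q = 10/17.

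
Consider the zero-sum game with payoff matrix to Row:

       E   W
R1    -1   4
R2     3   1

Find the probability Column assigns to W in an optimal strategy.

Row minima: R1 → -1, R2 → 1; maximin = 1.
Column maxima: E → 3, W → 4; minimax = 3.
1 ≠ 3, so there is no saddle point; optimal play is mixed.
Let Row play R1 with probability p. Expected payoff against E: (-1)p + 3(1−p) = −4p + 3; against W: 4p + 1(1−p) = 3p + 1.
Setting these equal: −4p + 3 = 3p + 1 ⇒ −7p = -2 ⇒ p = 2/7, and the value is (-4)·(2/7) + 3 = 13/7.
For Column: with q = P(E), equating R1's and R2's payoffs gives −5q + 4 = 2q + 1 ⇒ q = 3/7.

4/7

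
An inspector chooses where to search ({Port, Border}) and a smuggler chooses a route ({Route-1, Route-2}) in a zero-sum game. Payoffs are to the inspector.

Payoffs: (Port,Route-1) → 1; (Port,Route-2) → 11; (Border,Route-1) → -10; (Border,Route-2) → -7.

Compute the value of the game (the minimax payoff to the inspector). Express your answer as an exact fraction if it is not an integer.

1

Row minima: Port → 1, Border → -10; maximin = 1.
Column maxima: Route-1 → 1, Route-2 → 11; minimax = 1.
Since maximin = minimax = 1, there is a saddle point and the value is 1.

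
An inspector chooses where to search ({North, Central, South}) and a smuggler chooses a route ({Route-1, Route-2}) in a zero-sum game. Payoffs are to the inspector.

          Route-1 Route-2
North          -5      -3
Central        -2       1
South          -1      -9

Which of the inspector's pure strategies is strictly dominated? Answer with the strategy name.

Central gives a strictly higher payoff than North against every column: -2 > -5, 1 > -3.
So North is strictly dominated and the inspector never plays it.

North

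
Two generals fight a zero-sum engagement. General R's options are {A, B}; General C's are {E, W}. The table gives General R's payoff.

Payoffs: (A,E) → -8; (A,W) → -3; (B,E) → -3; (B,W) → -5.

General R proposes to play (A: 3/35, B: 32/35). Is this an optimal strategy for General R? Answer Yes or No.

Against E this mix gives (3/35)·(-8) + (32/35)·(-3) = -24/7.
Against W this mix gives (3/35)·(-3) + (32/35)·(-5) = -169/35.
General C will play W, holding General R to -169/35. Shifting weight toward the row that does better against W would raise this floor (the equalizing mix achieves -31/7 against both W and E), so the proposed strategy is not optimal.

No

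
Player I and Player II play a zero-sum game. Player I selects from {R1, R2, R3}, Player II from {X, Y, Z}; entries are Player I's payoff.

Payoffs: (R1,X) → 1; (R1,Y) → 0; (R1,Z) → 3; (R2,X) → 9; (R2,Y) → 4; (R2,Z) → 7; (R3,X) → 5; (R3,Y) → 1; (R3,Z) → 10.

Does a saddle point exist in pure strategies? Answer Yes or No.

Row minima: R1 → 0, R2 → 4, R3 → 1; maximin = 4.
Column maxima: X → 9, Y → 4, Z → 10; minimax = 4.
maximin = minimax = 4, so a saddle point exists.

Yes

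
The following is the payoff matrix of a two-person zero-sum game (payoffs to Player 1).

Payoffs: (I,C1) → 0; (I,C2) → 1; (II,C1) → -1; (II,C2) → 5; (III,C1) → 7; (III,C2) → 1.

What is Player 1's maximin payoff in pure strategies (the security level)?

Row minima: I → 0, II → -1, III → 1.
The best of these is 1.

1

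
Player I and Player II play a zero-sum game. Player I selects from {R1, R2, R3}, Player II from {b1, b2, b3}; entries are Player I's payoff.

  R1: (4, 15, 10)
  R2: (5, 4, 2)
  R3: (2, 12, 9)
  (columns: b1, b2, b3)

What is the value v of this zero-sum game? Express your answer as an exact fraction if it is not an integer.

Row minima: R1 → 4, R2 → 2, R3 → 2; maximin = 4.
Column maxima: b1 → 5, b2 → 15, b3 → 10; minimax = 5.
4 ≠ 5, so there is no saddle point; optimal play is mixed.
R3 is strictly dominated by R1, so Player I never plays it.
b2 is strictly dominated by b3 (it gives Player I strictly more in every row), so Player II never plays it.
On the remaining 2×2 (R1, R2 vs b1, b3):
Let Player I play R1 with probability p. Expected payoff against b1: 4p + 5(1−p) = −p + 5; against b3: 10p + 2(1−p) = 8p + 2.
Setting these equal: −p + 5 = 8p + 2 ⇒ −9p = -3 ⇒ p = 1/3, and the value is (-1)·(1/3) + 5 = 14/3.
For Player II: with q = P(b1), equating R1's and R2's payoffs gives −6q + 10 = 3q + 2 ⇒ q = 8/9.

14/3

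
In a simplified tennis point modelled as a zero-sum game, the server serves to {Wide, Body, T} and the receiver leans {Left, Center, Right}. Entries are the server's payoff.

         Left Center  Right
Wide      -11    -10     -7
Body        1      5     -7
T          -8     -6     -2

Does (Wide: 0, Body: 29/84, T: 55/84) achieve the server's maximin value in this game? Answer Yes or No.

Against Left this mix gives (29/84)·1 + (55/84)·(-8) = -137/28.
Against Center this mix gives (29/84)·5 + (55/84)·(-6) = -185/84.
Against Right this mix gives (29/84)·(-7) + (55/84)·(-2) = -313/84.
The receiver will play Left, holding the server to -137/28. Shifting weight toward the row that does better against Left would raise this floor (the equalizing mix achieves -29/7 against both Left and Right), so the proposed strategy is not optimal.

No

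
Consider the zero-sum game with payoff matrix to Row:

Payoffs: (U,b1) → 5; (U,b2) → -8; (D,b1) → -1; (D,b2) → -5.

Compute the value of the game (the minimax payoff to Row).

-5

Row minima: U → -8, D → -5; maximin = -5.
Column maxima: b1 → 5, b2 → -5; minimax = -5.
Since maximin = minimax = -5, there is a saddle point and the value is -5.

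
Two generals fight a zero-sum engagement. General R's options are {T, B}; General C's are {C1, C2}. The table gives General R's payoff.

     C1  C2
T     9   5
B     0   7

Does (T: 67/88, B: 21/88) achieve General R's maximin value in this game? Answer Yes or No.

Against C1 this mix gives (67/88)·9 + (21/88)·0 = 603/88.
Against C2 this mix gives (67/88)·5 + (21/88)·7 = 241/44.
General C will play C2, holding General R to 241/44. Shifting weight toward the row that does better against C2 would raise this floor (the equalizing mix achieves 63/11 against both C2 and C1), so the proposed strategy is not optimal.

No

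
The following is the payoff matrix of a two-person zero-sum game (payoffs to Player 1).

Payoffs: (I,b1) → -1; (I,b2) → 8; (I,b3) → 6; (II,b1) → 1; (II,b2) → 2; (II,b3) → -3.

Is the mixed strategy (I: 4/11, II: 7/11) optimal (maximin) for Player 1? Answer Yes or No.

Yes

Against b1 this mix gives (4/11)·(-1) + (7/11)·1 = 3/11.
Against b2 this mix gives (4/11)·8 + (7/11)·2 = 46/11.
Against b3 this mix gives (4/11)·6 + (7/11)·(-3) = 3/11.
All of Player 2's active replies (b1, b3) yield 3/11, and no column does worse for Player 1. The mix makes Player 2 indifferent and guarantees 3/11, so it is optimal.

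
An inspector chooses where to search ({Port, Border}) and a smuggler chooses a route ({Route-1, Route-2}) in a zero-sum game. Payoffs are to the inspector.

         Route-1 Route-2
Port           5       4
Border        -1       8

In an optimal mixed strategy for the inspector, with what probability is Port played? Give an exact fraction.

Row minima: Port → 4, Border → -1; maximin = 4.
Column maxima: Route-1 → 5, Route-2 → 8; minimax = 5.
4 ≠ 5, so there is no saddle point; optimal play is mixed.
Let the inspector play Port with probability p. Expected payoff against Route-1: 5p + (-1)(1−p) = 6p − 1; against Route-2: 4p + 8(1−p) = −4p + 8.
Setting these equal: 6p − 1 = −4p + 8 ⇒ 10p = 9 ⇒ p = 9/10, and the value is (6)·(9/10) − 1 = 22/5.
For the smuggler: with q = P(Route-1), equating Port's and Border's payoffs gives q + 4 = −9q + 8 ⇒ q = 2/5.

9/10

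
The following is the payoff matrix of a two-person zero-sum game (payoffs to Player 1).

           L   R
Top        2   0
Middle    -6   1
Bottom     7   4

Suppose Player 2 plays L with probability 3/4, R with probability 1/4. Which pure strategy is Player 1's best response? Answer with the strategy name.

Expected payoff of Top: (3/4)·2 + (1/4)·0 = 3/2.
Expected payoff of Middle: (3/4)·(-6) + (1/4)·1 = -17/4.
Expected payoff of Bottom: (3/4)·7 + (1/4)·4 = 25/4.
The largest is 25/4, so Player 1's best response is Bottom.

Bottom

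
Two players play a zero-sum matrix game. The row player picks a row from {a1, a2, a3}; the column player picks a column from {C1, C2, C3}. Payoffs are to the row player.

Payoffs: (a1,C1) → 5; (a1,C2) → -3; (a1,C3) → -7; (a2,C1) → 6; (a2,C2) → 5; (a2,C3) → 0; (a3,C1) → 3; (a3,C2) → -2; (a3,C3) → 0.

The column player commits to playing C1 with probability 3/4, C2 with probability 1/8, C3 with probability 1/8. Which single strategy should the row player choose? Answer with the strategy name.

Expected payoff of a1: (3/4)·5 + (1/8)·(-3) + (1/8)·(-7) = 5/2.
Expected payoff of a2: (3/4)·6 + (1/8)·5 + (1/8)·0 = 41/8.
Expected payoff of a3: (3/4)·3 + (1/8)·(-2) + (1/8)·0 = 2.
The largest is 41/8, so the row player's best response is a2.

a2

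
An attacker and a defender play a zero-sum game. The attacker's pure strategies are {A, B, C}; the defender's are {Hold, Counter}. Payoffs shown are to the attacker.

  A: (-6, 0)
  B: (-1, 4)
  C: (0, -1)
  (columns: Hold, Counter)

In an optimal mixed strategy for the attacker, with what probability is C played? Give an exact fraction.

5/6

Row minima: A → -6, B → -1, C → -1; maximin = -1.
Column maxima: Hold → 0, Counter → 4; minimax = 0.
-1 ≠ 0, so there is no saddle point; optimal play is mixed.
A is strictly dominated by B, so the attacker never plays it.
On the remaining 2×2 (B, C vs Hold, Counter):
Let the attacker play B with probability p. Expected payoff against Hold: (-1)p + 0(1−p) = −p; against Counter: 4p + (-1)(1−p) = 5p − 1.
Setting these equal: −p = 5p − 1 ⇒ −6p = -1 ⇒ p = 1/6, and the value is (-1)·(1/6) = -1/6.
For the defender: with q = P(Hold), equating B's and C's payoffs gives −5q + 4 = q − 1 ⇒ q = 5/6.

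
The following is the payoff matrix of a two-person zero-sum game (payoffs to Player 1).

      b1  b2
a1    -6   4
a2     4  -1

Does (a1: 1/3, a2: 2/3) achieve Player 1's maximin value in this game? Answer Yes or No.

Against b1 this mix gives (1/3)·(-6) + (2/3)·4 = 2/3.
Against b2 this mix gives (1/3)·4 + (2/3)·(-1) = 2/3.
All of Player 2's active replies (b1, b2) yield 2/3, and no column does worse for Player 1. The mix makes Player 2 indifferent and guarantees 2/3, so it is optimal.

Yes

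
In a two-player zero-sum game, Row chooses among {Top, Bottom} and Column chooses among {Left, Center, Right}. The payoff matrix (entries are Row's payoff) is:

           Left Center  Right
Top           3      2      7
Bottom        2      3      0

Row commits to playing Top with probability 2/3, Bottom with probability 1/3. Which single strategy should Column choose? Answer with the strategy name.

Center

If Column plays Left, Row's expected payoff is (2/3)·3 + (1/3)·2 = 8/3.
If Column plays Center, Row's expected payoff is (2/3)·2 + (1/3)·3 = 7/3.
If Column plays Right, Row's expected payoff is (2/3)·7 + (1/3)·0 = 14/3.
Column minimizes Row's payoff; the smallest is 7/3, so the best response is Center.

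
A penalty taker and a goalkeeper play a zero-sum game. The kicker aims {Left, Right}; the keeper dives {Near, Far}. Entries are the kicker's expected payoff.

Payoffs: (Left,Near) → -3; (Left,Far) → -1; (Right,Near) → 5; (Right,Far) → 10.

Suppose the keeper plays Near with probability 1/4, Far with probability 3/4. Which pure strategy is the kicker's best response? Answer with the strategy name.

Right

Expected payoff of Left: (1/4)·(-3) + (3/4)·(-1) = -3/2.
Expected payoff of Right: (1/4)·5 + (3/4)·10 = 35/4.
The largest is 35/4, so the kicker's best response is Right.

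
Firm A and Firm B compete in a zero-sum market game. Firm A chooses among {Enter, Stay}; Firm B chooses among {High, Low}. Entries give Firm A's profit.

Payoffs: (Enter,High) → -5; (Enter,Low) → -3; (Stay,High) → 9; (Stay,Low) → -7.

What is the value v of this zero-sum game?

-31/9

Row minima: Enter → -5, Stay → -7; maximin = -5.
Column maxima: High → 9, Low → -3; minimax = -3.
-5 ≠ -3, so there is no saddle point; optimal play is mixed.
Let Firm A play Enter with probability p. Expected payoff against High: (-5)p + 9(1−p) = −14p + 9; against Low: (-3)p + (-7)(1−p) = 4p − 7.
Setting these equal: −14p + 9 = 4p − 7 ⇒ −18p = -16 ⇒ p = 8/9, and the value is (-14)·(8/9) + 9 = -31/9.
For Firm B: with q = P(High), equating Enter's and Stay's payoffs gives −2q − 3 = 16q − 7 ⇒ q = 2/9.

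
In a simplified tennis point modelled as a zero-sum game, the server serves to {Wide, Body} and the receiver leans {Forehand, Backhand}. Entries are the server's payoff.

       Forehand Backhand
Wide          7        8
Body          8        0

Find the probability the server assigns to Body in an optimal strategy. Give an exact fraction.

1/9

Row minima: Wide → 7, Body → 0; maximin = 7.
Column maxima: Forehand → 8, Backhand → 8; minimax = 8.
7 ≠ 8, so there is no saddle point; optimal play is mixed.
Let the server play Wide with probability p. Expected payoff against Forehand: 7p + 8(1−p) = −p + 8; against Backhand: 8p + 0(1−p) = 8p.
Setting these equal: −p + 8 = 8p ⇒ −9p = -8 ⇒ p = 8/9, and the value is (-1)·(8/9) + 8 = 64/9.
For the receiver: with q = P(Forehand), equating Wide's and Body's payoffs gives −q + 8 = 8q ⇒ q = 8/9.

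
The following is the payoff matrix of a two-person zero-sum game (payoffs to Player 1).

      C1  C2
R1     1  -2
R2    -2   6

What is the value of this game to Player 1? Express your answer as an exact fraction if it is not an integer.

Row minima: R1 → -2, R2 → -2; maximin = -2.
Column maxima: C1 → 1, C2 → 6; minimax = 1.
-2 ≠ 1, so there is no saddle point; optimal play is mixed.
Let Player 1 play R1 with probability p. Expected payoff against C1: 1p + (-2)(1−p) = 3p − 2; against C2: (-2)p + 6(1−p) = −8p + 6.
Setting these equal: 3p − 2 = −8p + 6 ⇒ 11p = 8 ⇒ p = 8/11, and the value is (3)·(8/11) − 2 = 2/11.
For Player 2: with q = P(C1), equating R1's and R2's payoffs gives 3q − 2 = −8q + 6 ⇒ q = 8/11.

2/11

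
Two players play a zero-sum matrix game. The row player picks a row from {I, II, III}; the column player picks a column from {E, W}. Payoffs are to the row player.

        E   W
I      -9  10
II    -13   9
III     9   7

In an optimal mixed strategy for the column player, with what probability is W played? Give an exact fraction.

6/7

Row minima: I → -9, II → -13, III → 7; maximin = 7.
Column maxima: E → 9, W → 10; minimax = 9.
7 ≠ 9, so there is no saddle point; optimal play is mixed.
II is strictly dominated by I, so the row player never plays it.
On the remaining 2×2 (I, III vs E, W):
Let the row player play I with probability p. Expected payoff against E: (-9)p + 9(1−p) = −18p + 9; against W: 10p + 7(1−p) = 3p + 7.
Setting these equal: −18p + 9 = 3p + 7 ⇒ −21p = -2 ⇒ p = 2/21, and the value is (-18)·(2/21) + 9 = 51/7.
For the column player: with q = P(E), equating I's and III's payoffs gives −19q + 10 = 2q + 7 ⇒ q = 1/7.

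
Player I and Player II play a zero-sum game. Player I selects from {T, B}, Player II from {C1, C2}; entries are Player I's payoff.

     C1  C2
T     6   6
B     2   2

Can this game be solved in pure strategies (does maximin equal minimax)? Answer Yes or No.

Row minima: T → 6, B → 2; maximin = 6.
Column maxima: C1 → 6, C2 → 6; minimax = 6.
maximin = minimax = 6, so a saddle point exists.

Yes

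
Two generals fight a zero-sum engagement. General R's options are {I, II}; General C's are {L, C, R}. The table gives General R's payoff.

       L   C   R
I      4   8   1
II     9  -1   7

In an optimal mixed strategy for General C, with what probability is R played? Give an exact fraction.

Row minima: I → 1, II → -1; maximin = 1.
Column maxima: L → 9, C → 8, R → 7; minimax = 7.
1 ≠ 7, so there is no saddle point; optimal play is mixed.
L is strictly dominated by R (it gives General R strictly more in every row), so General C never plays it.
On the remaining 2×2 (I, II vs C, R):
Let General R play I with probability p. Expected payoff against C: 8p + (-1)(1−p) = 9p − 1; against R: 1p + 7(1−p) = −6p + 7.
Setting these equal: 9p − 1 = −6p + 7 ⇒ 15p = 8 ⇒ p = 8/15, and the value is (9)·(8/15) − 1 = 19/5.
For General C: with q = P(C), equating I's and II's payoffs gives 7q + 1 = −8q + 7 ⇒ q = 2/5.

3/5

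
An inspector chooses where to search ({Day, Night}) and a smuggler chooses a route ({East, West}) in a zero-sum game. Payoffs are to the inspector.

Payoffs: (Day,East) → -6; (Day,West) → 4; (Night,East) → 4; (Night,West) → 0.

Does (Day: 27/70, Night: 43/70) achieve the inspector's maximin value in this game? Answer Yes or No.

Against East this mix gives (27/70)·(-6) + (43/70)·4 = 1/7.
Against West this mix gives (27/70)·4 + (43/70)·0 = 54/35.
The smuggler will play East, holding the inspector to 1/7. Shifting weight toward the row that does better against East would raise this floor (the equalizing mix achieves 8/7 against both East and West), so the proposed strategy is not optimal.

No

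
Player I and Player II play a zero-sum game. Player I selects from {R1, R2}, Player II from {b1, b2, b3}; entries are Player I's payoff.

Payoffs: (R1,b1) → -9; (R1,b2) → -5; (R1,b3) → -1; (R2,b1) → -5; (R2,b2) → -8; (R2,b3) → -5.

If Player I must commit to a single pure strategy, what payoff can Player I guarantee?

-8

Row minima: R1 → -9, R2 → -8.
The best of these is -8.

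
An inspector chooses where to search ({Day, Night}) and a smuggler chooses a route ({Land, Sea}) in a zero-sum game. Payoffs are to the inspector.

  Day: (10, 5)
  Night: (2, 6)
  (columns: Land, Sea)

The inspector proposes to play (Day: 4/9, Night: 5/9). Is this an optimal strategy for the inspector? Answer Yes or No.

Yes

Against Land this mix gives (4/9)·10 + (5/9)·2 = 50/9.
Against Sea this mix gives (4/9)·5 + (5/9)·6 = 50/9.
All of the smuggler's active replies (Land, Sea) yield 50/9, and no column does worse for the inspector. The mix makes the smuggler indifferent and guarantees 50/9, so it is optimal.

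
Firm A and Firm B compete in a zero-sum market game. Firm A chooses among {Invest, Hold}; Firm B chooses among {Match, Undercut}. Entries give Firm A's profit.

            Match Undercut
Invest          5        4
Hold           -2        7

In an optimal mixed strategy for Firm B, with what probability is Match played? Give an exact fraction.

Row minima: Invest → 4, Hold → -2; maximin = 4.
Column maxima: Match → 5, Undercut → 7; minimax = 5.
4 ≠ 5, so there is no saddle point; optimal play is mixed.
Let Firm A play Invest with probability p. Expected payoff against Match: 5p + (-2)(1−p) = 7p − 2; against Undercut: 4p + 7(1−p) = −3p + 7.
Setting these equal: 7p − 2 = −3p + 7 ⇒ 10p = 9 ⇒ p = 9/10, and the value is (7)·(9/10) − 2 = 43/10.
For Firm B: with q = P(Match), equating Invest's and Hold's payoffs gives q + 4 = −9q + 7 ⇒ q = 3/10.

3/10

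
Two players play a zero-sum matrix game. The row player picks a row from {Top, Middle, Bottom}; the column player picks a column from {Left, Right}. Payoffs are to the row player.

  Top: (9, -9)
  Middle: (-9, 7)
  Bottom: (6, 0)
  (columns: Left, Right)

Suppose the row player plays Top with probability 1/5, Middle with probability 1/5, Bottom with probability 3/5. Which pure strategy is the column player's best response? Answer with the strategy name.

If the column player plays Left, the row player's expected payoff is (1/5)·9 + (1/5)·(-9) + (3/5)·6 = 18/5.
If the column player plays Right, the row player's expected payoff is (1/5)·(-9) + (1/5)·7 + (3/5)·0 = -2/5.
The column player minimizes the row player's payoff; the smallest is -2/5, so the best response is Right.

Right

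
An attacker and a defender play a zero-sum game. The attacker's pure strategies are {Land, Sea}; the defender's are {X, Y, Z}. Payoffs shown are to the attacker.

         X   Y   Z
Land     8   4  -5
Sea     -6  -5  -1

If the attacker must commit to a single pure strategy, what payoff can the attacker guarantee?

-5

Row minima: Land → -5, Sea → -6.
The best of these is -5.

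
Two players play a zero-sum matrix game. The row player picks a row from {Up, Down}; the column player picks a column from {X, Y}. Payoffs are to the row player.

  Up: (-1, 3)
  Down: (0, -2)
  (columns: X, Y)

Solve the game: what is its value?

-1/3

Row minima: Up → -1, Down → -2; maximin = -1.
Column maxima: X → 0, Y → 3; minimax = 0.
-1 ≠ 0, so there is no saddle point; optimal play is mixed.
Let the row player play Up with probability p. Expected payoff against X: (-1)p + 0(1−p) = −p; against Y: 3p + (-2)(1−p) = 5p − 2.
Setting these equal: −p = 5p − 2 ⇒ −6p = -2 ⇒ p = 1/3, and the value is (-1)·(1/3) = -1/3.
For the column player: with q = P(X), equating Up's and Down's payoffs gives −4q + 3 = 2q − 2 ⇒ q = 5/6.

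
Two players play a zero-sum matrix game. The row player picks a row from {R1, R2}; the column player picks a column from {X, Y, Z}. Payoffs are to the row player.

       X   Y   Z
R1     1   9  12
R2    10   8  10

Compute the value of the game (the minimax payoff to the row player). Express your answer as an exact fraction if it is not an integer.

Row minima: R1 → 1, R2 → 8; maximin = 8.
Column maxima: X → 10, Y → 9, Z → 12; minimax = 9.
8 ≠ 9, so there is no saddle point; optimal play is mixed.
Z is strictly dominated by Y (it gives the row player strictly more in every row), so the column player never plays it.
On the remaining 2×2 (R1, R2 vs X, Y):
Let the row player play R1 with probability p. Expected payoff against X: 1p + 10(1−p) = −9p + 10; against Y: 9p + 8(1−p) = p + 8.
Setting these equal: −9p + 10 = p + 8 ⇒ −10p = -2 ⇒ p = 1/5, and the value is (-9)·(1/5) + 10 = 41/5.
For the column player: with q = P(X), equating R1's and R2's payoffs gives −8q + 9 = 2q + 8 ⇒ q = 1/10.

41/5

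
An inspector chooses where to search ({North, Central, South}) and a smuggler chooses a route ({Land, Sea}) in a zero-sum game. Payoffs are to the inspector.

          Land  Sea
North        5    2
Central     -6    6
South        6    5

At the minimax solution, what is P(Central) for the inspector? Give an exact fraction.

1/13

Row minima: North → 2, Central → -6, South → 5; maximin = 5.
Column maxima: Land → 6, Sea → 6; minimax = 6.
5 ≠ 6, so there is no saddle point; optimal play is mixed.
North is strictly dominated by South, so the inspector never plays it.
On the remaining 2×2 (Central, South vs Land, Sea):
Let the inspector play Central with probability p. Expected payoff against Land: (-6)p + 6(1−p) = −12p + 6; against Sea: 6p + 5(1−p) = p + 5.
Setting these equal: −12p + 6 = p + 5 ⇒ −13p = -1 ⇒ p = 1/13, and the value is (-12)·(1/13) + 6 = 66/13.
For the smuggler: with q = P(Land), equating Central's and South's payoffs gives −12q + 6 = q + 5 ⇒ q = 1/13.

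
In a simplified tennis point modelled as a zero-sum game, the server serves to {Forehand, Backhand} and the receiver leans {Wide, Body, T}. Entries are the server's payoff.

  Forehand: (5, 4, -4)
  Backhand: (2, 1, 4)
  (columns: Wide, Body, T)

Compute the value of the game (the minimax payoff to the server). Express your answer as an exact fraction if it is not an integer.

Row minima: Forehand → -4, Backhand → 1; maximin = 1.
Column maxima: Wide → 5, Body → 4, T → 4; minimax = 4.
1 ≠ 4, so there is no saddle point; optimal play is mixed.
Wide is strictly dominated by Body (it gives the server strictly more in every row), so the receiver never plays it.
On the remaining 2×2 (Forehand, Backhand vs Body, T):
Let the server play Forehand with probability p. Expected payoff against Body: 4p + 1(1−p) = 3p + 1; against T: (-4)p + 4(1−p) = −8p + 4.
Setting these equal: 3p + 1 = −8p + 4 ⇒ 11p = 3 ⇒ p = 3/11, and the value is (3)·(3/11) + 1 = 20/11.
For the receiver: with q = P(Body), equating Forehand's and Backhand's payoffs gives 8q − 4 = −3q + 4 ⇒ q = 8/11.

20/11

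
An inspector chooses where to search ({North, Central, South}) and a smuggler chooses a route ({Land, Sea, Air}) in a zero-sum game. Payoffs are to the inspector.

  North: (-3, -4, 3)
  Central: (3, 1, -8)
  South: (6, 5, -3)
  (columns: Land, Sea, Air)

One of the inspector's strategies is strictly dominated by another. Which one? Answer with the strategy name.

South gives a strictly higher payoff than Central against every column: 6 > 3, 5 > 1, -3 > -8.
So Central is strictly dominated and the inspector never plays it.

Central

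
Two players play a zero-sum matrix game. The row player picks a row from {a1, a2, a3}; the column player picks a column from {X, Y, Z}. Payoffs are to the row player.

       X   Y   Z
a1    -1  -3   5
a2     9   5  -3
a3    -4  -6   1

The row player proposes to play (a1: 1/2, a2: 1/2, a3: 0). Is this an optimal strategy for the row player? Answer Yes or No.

Yes

Against X this mix gives (1/2)·(-1) + (1/2)·9 = 4.
Against Y this mix gives (1/2)·(-3) + (1/2)·5 = 1.
Against Z this mix gives (1/2)·5 + (1/2)·(-3) = 1.
All of the column player's active replies (Y, Z) yield 1, and no column does worse for the row player. The mix makes the column player indifferent and guarantees 1, so it is optimal.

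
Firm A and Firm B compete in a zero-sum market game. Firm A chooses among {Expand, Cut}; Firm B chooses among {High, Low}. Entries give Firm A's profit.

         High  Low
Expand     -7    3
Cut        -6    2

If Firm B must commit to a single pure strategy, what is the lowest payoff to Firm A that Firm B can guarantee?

Column maxima: High → -6, Low → 3.
The smallest of these is -6.

-6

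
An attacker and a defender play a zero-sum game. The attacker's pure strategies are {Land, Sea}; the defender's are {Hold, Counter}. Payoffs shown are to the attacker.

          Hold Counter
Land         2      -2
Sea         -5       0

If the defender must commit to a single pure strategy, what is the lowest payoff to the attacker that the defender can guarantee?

Column maxima: Hold → 2, Counter → 0.
The smallest of these is 0.

0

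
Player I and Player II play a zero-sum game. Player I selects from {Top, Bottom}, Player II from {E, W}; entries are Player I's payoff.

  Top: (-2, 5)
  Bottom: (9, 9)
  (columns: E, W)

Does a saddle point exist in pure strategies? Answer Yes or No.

Row minima: Top → -2, Bottom → 9; maximin = 9.
Column maxima: E → 9, W → 9; minimax = 9.
maximin = minimax = 9, so a saddle point exists.

Yes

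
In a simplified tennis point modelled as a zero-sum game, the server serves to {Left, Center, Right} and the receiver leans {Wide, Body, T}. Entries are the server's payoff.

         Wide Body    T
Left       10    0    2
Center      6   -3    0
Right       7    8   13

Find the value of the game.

80/11

Row minima: Left → 0, Center → -3, Right → 7; maximin = 7.
Column maxima: Wide → 10, Body → 8, T → 13; minimax = 8.
7 ≠ 8, so there is no saddle point; optimal play is mixed.
Center is strictly dominated by Left, so the server never plays it.
T is strictly dominated by Body (it gives the server strictly more in every row), so the receiver never plays it.
On the remaining 2×2 (Left, Right vs Wide, Body):
Let the server play Left with probability p. Expected payoff against Wide: 10p + 7(1−p) = 3p + 7; against Body: 0p + 8(1−p) = −8p + 8.
Setting these equal: 3p + 7 = −8p + 8 ⇒ 11p = 1 ⇒ p = 1/11, and the value is (3)·(1/11) + 7 = 80/11.
For the receiver: with q = P(Wide), equating Left's and Right's payoffs gives 10q = −q + 8 ⇒ q = 8/11.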